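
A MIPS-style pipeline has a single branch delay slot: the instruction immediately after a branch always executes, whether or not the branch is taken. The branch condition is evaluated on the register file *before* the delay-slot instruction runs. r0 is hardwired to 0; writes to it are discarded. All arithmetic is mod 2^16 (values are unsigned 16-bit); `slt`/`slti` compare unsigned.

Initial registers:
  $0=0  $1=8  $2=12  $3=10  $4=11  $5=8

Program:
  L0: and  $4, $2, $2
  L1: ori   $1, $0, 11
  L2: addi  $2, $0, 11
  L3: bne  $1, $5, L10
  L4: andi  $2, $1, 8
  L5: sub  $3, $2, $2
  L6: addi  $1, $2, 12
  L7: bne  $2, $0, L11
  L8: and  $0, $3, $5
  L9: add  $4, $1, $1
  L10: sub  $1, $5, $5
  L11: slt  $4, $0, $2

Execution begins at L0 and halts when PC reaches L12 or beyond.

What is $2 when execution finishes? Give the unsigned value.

8

[0] and  $4, $2, $2  →  {$0:0, $1:8, $2:12, $3:10, $4:12, $5:8}
[1] ori   $1, $0, 11  →  {$0:0, $1:11, $2:12, $3:10, $4:12, $5:8}
[2] addi  $2, $0, 11  →  {$0:0, $1:11, $2:11, $3:10, $4:12, $5:8}
[3] bne  $1, $5, L10  →  {$0:0, $1:11, $2:11, $3:10, $4:12, $5:8}  ⟨branch taken⟩
[4] andi  $2, $1, 8  →  {$0:0, $1:11, $2:8, $3:10, $4:12, $5:8}
[10] sub  $1, $5, $5  →  {$0:0, $1:0, $2:8, $3:10, $4:12, $5:8}
[11] slt  $4, $0, $2  →  {$0:0, $1:0, $2:8, $3:10, $4:1, $5:8}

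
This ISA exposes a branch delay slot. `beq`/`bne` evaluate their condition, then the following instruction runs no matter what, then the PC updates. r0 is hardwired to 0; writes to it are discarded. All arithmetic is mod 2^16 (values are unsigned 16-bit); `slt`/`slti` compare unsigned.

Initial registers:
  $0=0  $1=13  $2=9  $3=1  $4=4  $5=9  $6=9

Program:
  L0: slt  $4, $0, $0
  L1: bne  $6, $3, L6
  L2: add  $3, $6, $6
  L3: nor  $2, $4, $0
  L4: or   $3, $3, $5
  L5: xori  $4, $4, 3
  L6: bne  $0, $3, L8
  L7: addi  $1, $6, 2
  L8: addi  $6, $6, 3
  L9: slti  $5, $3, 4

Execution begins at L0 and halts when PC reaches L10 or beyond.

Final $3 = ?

[0] slt  $4, $0, $0  →  {$0:0, $1:13, $2:9, $3:1, $4:0, $5:9, $6:9}
[1] bne  $6, $3, L6  →  {$0:0, $1:13, $2:9, $3:1, $4:0, $5:9, $6:9}  ⟨branch taken⟩
[2] add  $3, $6, $6  →  {$0:0, $1:13, $2:9, $3:18, $4:0, $5:9, $6:9}
[6] bne  $0, $3, L8  →  {$0:0, $1:13, $2:9, $3:18, $4:0, $5:9, $6:9}  ⟨branch taken⟩
[7] addi  $1, $6, 2  →  {$0:0, $1:11, $2:9, $3:18, $4:0, $5:9, $6:9}
[8] addi  $6, $6, 3  →  {$0:0, $1:11, $2:9, $3:18, $4:0, $5:9, $6:12}
[9] slti  $5, $3, 4  →  {$0:0, $1:11, $2:9, $3:18, $4:0, $5:0, $6:12}

18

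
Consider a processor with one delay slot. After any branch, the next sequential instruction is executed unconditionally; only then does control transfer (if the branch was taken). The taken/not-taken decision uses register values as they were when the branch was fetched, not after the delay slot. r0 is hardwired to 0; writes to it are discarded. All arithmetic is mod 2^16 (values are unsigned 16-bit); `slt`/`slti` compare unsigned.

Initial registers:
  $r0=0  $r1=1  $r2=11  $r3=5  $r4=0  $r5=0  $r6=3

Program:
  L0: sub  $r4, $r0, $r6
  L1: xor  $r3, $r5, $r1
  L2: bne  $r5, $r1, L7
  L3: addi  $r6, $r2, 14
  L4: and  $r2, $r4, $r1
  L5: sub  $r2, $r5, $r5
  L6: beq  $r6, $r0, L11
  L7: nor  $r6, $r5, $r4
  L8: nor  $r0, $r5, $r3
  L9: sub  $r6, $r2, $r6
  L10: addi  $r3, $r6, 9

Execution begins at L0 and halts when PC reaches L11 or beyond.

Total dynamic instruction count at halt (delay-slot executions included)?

#0 sub  $r4, $r0, $r6 ; 0/1/11/5/65533/0/3
#1 xor  $r3, $r5, $r1 ; 0/1/11/1/65533/0/3
#2 bne  $r5, $r1, L7 ; 0/1/11/1/65533/0/3 ; →target
#3 addi  $r6, $r2, 14 ; 0/1/11/1/65533/0/25
#7 nor  $r6, $r5, $r4 ; 0/1/11/1/65533/0/2
#8 nor  $r0, $r5, $r3 ; 0/1/11/1/65533/0/2
#9 sub  $r6, $r2, $r6 ; 0/1/11/1/65533/0/9
#10 addi  $r3, $r6, 9 ; 0/1/11/18/65533/0/9

8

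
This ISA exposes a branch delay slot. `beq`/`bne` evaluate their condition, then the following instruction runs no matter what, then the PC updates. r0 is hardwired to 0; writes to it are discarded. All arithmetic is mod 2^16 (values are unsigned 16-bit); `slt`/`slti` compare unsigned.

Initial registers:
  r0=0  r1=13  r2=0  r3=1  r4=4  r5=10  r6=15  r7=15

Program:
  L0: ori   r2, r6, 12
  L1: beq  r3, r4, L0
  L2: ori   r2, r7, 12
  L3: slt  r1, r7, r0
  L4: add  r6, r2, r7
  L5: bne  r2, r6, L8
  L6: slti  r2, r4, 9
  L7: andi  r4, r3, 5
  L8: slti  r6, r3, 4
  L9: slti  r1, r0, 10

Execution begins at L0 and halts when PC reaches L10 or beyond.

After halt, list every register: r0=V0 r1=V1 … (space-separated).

r0=0 r1=1 r2=1 r3=1 r4=4 r5=10 r6=1 r7=15

#0 ori   r2, r6, 12 ; 0/13/15/1/4/10/15/15
#1 beq  r3, r4, L0 ; 0/13/15/1/4/10/15/15 ; →fallthru
#2 ori   r2, r7, 12 ; 0/13/15/1/4/10/15/15
#3 slt  r1, r7, r0 ; 0/0/15/1/4/10/15/15
#4 add  r6, r2, r7 ; 0/0/15/1/4/10/30/15
#5 bne  r2, r6, L8 ; 0/0/15/1/4/10/30/15 ; →target
#6 slti  r2, r4, 9 ; 0/0/1/1/4/10/30/15
#8 slti  r6, r3, 4 ; 0/0/1/1/4/10/1/15
#9 slti  r1, r0, 10 ; 0/1/1/1/4/10/1/15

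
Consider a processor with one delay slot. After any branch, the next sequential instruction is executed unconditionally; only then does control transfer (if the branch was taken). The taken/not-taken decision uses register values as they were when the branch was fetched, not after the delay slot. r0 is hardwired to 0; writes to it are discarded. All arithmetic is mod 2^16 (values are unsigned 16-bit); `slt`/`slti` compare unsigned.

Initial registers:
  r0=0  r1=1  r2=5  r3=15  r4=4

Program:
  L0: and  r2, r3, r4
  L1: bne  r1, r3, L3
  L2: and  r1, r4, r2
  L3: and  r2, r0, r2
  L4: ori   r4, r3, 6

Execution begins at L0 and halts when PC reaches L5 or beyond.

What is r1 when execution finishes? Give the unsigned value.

4

[0] and  r2, r3, r4  →  {r0:0, r1:1, r2:4, r3:15, r4:4}
[1] bne  r1, r3, L3  →  {r0:0, r1:1, r2:4, r3:15, r4:4}  ⟨branch taken⟩
[2] and  r1, r4, r2  →  {r0:0, r1:4, r2:4, r3:15, r4:4}
[3] and  r2, r0, r2  →  {r0:0, r1:4, r2:0, r3:15, r4:4}
[4] ori   r4, r3, 6  →  {r0:0, r1:4, r2:0, r3:15, r4:15}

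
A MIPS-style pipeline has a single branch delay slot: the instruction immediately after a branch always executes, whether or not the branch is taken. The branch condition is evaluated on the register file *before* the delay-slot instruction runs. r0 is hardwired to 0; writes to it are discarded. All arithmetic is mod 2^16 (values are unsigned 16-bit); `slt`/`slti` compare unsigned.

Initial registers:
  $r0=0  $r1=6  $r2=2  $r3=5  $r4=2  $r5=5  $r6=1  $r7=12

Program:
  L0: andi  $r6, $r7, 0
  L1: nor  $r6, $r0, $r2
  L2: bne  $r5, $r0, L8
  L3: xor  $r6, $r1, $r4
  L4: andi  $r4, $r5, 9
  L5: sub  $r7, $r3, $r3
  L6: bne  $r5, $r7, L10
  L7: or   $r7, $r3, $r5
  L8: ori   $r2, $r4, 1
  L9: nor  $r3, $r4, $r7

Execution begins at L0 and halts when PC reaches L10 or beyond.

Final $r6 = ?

4

#0 andi  $r6, $r7, 0 ; 0/6/2/5/2/5/0/12
#1 nor  $r6, $r0, $r2 ; 0/6/2/5/2/5/65533/12
#2 bne  $r5, $r0, L8 ; 0/6/2/5/2/5/65533/12 ; →target
#3 xor  $r6, $r1, $r4 ; 0/6/2/5/2/5/4/12
#8 ori   $r2, $r4, 1 ; 0/6/3/5/2/5/4/12
#9 nor  $r3, $r4, $r7 ; 0/6/3/65521/2/5/4/12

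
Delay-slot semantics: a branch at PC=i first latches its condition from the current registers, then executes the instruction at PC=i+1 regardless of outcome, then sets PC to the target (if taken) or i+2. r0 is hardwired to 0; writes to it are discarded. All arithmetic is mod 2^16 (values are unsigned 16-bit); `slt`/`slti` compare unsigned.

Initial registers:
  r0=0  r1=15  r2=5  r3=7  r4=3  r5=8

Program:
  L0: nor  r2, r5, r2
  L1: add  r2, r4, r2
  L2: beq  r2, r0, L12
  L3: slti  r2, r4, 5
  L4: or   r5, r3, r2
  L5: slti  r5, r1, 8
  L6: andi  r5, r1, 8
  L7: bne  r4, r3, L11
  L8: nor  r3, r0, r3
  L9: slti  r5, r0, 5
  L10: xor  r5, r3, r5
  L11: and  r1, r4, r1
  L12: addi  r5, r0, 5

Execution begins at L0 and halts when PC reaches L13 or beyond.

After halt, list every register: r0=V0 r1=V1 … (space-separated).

r0=0 r1=3 r2=1 r3=65528 r4=3 r5=5

#0 nor  r2, r5, r2 ; 0/15/65522/7/3/8
#1 add  r2, r4, r2 ; 0/15/65525/7/3/8
#2 beq  r2, r0, L12 ; 0/15/65525/7/3/8 ; →fallthru
#3 slti  r2, r4, 5 ; 0/15/1/7/3/8
#4 or   r5, r3, r2 ; 0/15/1/7/3/7
#5 slti  r5, r1, 8 ; 0/15/1/7/3/0
#6 andi  r5, r1, 8 ; 0/15/1/7/3/8
#7 bne  r4, r3, L11 ; 0/15/1/7/3/8 ; →target
#8 nor  r3, r0, r3 ; 0/15/1/65528/3/8
#11 and  r1, r4, r1 ; 0/3/1/65528/3/8
#12 addi  r5, r0, 5 ; 0/3/1/65528/3/5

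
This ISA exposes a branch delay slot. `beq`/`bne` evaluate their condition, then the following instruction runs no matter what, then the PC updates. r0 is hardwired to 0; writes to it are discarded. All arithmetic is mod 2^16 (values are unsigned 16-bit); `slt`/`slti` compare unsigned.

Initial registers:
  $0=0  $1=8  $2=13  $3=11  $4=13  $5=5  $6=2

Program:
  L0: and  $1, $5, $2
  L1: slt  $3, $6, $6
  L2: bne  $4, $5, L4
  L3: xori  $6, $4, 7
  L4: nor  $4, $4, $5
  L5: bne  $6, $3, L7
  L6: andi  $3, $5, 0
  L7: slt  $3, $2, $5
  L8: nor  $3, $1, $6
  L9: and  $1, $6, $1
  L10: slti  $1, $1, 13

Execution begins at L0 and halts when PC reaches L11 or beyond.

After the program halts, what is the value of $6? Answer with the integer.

PC=0  and  $1, $5, $2        | $0=0 $1=5 $2=13 $3=11 $4=13 $5=5 $6=2
PC=1  slt  $3, $6, $6        | $0=0 $1=5 $2=13 $3=0 $4=13 $5=5 $6=2
PC=2  bne  $4, $5, L4        | $0=0 $1=5 $2=13 $3=0 $4=13 $5=5 $6=2  [TAKEN]
PC=3  xori  $6, $4, 7        | $0=0 $1=5 $2=13 $3=0 $4=13 $5=5 $6=10
PC=4  nor  $4, $4, $5        | $0=0 $1=5 $2=13 $3=0 $4=65522 $5=5 $6=10
PC=5  bne  $6, $3, L7        | $0=0 $1=5 $2=13 $3=0 $4=65522 $5=5 $6=10  [TAKEN]
PC=6  andi  $3, $5, 0        | $0=0 $1=5 $2=13 $3=0 $4=65522 $5=5 $6=10
PC=7  slt  $3, $2, $5        | $0=0 $1=5 $2=13 $3=0 $4=65522 $5=5 $6=10
PC=8  nor  $3, $1, $6        | $0=0 $1=5 $2=13 $3=65520 $4=65522 $5=5 $6=10
PC=9  and  $1, $6, $1        | $0=0 $1=0 $2=13 $3=65520 $4=65522 $5=5 $6=10
PC=10 slti  $1, $1, 13       | $0=0 $1=1 $2=13 $3=65520 $4=65522 $5=5 $6=10

10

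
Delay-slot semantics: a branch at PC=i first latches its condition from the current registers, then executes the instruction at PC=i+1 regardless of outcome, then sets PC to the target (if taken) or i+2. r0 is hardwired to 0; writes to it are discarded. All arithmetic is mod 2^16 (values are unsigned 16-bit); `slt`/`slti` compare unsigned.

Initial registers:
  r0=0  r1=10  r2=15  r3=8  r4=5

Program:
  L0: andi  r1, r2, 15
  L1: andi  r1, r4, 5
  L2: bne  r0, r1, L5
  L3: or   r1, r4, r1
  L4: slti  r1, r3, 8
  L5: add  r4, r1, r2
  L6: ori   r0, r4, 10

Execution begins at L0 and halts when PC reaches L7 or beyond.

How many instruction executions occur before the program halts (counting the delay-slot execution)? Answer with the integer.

#0 andi  r1, r2, 15 ; 0/15/15/8/5
#1 andi  r1, r4, 5 ; 0/5/15/8/5
#2 bne  r0, r1, L5 ; 0/5/15/8/5 ; →target
#3 or   r1, r4, r1 ; 0/5/15/8/5
#5 add  r4, r1, r2 ; 0/5/15/8/20
#6 ori   r0, r4, 10 ; 0/5/15/8/20

6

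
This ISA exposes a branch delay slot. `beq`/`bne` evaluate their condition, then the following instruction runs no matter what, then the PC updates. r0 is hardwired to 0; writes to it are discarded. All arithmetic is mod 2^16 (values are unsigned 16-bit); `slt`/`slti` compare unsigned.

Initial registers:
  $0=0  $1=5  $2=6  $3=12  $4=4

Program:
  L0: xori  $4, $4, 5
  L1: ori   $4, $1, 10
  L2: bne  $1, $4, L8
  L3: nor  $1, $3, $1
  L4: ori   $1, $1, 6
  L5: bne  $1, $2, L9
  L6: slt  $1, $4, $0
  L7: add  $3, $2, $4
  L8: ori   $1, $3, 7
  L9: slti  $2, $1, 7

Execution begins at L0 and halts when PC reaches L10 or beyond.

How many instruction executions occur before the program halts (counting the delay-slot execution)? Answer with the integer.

6

PC=0  xori  $4, $4, 5        | $0=0 $1=5 $2=6 $3=12 $4=1
PC=1  ori   $4, $1, 10       | $0=0 $1=5 $2=6 $3=12 $4=15
PC=2  bne  $1, $4, L8        | $0=0 $1=5 $2=6 $3=12 $4=15  [TAKEN]
PC=3  nor  $1, $3, $1        | $0=0 $1=65522 $2=6 $3=12 $4=15
PC=8  ori   $1, $3, 7        | $0=0 $1=15 $2=6 $3=12 $4=15
PC=9  slti  $2, $1, 7        | $0=0 $1=15 $2=0 $3=12 $4=15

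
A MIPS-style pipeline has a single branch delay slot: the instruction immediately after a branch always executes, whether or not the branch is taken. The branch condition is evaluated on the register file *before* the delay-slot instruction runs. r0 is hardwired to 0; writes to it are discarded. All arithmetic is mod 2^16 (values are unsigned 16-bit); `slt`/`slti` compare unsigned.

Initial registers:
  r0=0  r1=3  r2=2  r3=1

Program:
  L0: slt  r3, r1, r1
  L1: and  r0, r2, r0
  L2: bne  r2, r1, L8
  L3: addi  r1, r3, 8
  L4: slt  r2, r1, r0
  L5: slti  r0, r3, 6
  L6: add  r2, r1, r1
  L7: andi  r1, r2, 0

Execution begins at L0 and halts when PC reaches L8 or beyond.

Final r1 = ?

8

#0 slt  r3, r1, r1 ; 0/3/2/0
#1 and  r0, r2, r0 ; 0/3/2/0
#2 bne  r2, r1, L8 ; 0/3/2/0 ; →target
#3 addi  r1, r3, 8 ; 0/8/2/0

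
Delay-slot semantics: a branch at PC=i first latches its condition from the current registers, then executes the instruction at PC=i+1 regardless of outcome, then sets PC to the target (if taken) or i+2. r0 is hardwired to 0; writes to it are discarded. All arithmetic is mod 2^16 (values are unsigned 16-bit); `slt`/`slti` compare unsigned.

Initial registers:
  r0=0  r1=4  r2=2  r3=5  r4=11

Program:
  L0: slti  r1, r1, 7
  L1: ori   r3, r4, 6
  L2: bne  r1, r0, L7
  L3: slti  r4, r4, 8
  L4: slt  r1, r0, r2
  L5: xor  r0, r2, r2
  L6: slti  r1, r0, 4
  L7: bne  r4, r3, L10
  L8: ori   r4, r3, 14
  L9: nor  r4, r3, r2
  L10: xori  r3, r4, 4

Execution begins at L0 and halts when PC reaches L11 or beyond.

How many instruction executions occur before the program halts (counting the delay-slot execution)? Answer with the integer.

#0 slti  r1, r1, 7 ; 0/1/2/5/11
#1 ori   r3, r4, 6 ; 0/1/2/15/11
#2 bne  r1, r0, L7 ; 0/1/2/15/11 ; →target
#3 slti  r4, r4, 8 ; 0/1/2/15/0
#7 bne  r4, r3, L10 ; 0/1/2/15/0 ; →target
#8 ori   r4, r3, 14 ; 0/1/2/15/15
#10 xori  r3, r4, 4 ; 0/1/2/11/15

7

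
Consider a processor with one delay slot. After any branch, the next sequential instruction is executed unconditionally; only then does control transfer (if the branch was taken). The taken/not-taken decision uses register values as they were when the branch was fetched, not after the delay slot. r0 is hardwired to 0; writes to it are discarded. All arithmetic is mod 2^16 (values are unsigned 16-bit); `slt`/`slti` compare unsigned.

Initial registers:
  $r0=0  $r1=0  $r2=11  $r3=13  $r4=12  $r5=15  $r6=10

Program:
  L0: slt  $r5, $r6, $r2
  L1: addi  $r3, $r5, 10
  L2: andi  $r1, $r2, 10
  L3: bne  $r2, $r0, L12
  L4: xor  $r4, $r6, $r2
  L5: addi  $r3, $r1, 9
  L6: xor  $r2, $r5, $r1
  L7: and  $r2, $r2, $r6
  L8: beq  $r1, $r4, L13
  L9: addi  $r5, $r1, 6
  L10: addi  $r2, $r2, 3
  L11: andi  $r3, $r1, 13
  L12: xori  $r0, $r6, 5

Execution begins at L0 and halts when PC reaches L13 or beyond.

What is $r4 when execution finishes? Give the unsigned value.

1

[0] slt  $r5, $r6, $r2  →  {$r0:0, $r1:0, $r2:11, $r3:13, $r4:12, $r5:1, $r6:10}
[1] addi  $r3, $r5, 10  →  {$r0:0, $r1:0, $r2:11, $r3:11, $r4:12, $r5:1, $r6:10}
[2] andi  $r1, $r2, 10  →  {$r0:0, $r1:10, $r2:11, $r3:11, $r4:12, $r5:1, $r6:10}
[3] bne  $r2, $r0, L12  →  {$r0:0, $r1:10, $r2:11, $r3:11, $r4:12, $r5:1, $r6:10}  ⟨branch taken⟩
[4] xor  $r4, $r6, $r2  →  {$r0:0, $r1:10, $r2:11, $r3:11, $r4:1, $r5:1, $r6:10}
[12] xori  $r0, $r6, 5  →  {$r0:0, $r1:10, $r2:11, $r3:11, $r4:1, $r5:1, $r6:10}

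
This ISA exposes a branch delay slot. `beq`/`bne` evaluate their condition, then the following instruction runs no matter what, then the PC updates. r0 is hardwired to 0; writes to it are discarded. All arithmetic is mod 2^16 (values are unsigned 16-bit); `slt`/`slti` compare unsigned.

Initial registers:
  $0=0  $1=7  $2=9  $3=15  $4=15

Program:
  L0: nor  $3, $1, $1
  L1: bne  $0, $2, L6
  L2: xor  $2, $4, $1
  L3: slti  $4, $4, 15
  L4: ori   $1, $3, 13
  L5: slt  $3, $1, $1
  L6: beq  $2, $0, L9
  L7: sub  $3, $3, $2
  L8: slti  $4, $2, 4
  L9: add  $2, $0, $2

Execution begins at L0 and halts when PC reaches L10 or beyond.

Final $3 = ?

  step pc=0: nor  $3, $1, $1  regs=(0,7,9,65528,15)
  step pc=1: bne  $0, $2, L6  cond=T  regs=(0,7,9,65528,15)
  step pc=2: xor  $2, $4, $1  regs=(0,7,8,65528,15)
  step pc=6: beq  $2, $0, L9  cond=F  regs=(0,7,8,65528,15)
  step pc=7: sub  $3, $3, $2  regs=(0,7,8,65520,15)
  step pc=8: slti  $4, $2, 4  regs=(0,7,8,65520,0)
  step pc=9: add  $2, $0, $2  regs=(0,7,8,65520,0)

65520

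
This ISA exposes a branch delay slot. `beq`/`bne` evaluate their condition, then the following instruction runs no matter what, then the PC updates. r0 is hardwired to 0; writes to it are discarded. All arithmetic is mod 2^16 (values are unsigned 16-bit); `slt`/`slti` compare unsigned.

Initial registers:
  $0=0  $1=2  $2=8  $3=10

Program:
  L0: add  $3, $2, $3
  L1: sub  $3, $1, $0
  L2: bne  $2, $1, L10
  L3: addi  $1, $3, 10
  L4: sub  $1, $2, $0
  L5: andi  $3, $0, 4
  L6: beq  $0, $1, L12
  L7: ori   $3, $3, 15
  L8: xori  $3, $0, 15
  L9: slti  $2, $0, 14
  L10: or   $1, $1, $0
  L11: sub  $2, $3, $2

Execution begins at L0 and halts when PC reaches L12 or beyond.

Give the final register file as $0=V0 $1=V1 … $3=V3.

#0 add  $3, $2, $3 ; 0/2/8/18
#1 sub  $3, $1, $0 ; 0/2/8/2
#2 bne  $2, $1, L10 ; 0/2/8/2 ; →target
#3 addi  $1, $3, 10 ; 0/12/8/2
#10 or   $1, $1, $0 ; 0/12/8/2
#11 sub  $2, $3, $2 ; 0/12/65530/2

$0=0 $1=12 $2=65530 $3=2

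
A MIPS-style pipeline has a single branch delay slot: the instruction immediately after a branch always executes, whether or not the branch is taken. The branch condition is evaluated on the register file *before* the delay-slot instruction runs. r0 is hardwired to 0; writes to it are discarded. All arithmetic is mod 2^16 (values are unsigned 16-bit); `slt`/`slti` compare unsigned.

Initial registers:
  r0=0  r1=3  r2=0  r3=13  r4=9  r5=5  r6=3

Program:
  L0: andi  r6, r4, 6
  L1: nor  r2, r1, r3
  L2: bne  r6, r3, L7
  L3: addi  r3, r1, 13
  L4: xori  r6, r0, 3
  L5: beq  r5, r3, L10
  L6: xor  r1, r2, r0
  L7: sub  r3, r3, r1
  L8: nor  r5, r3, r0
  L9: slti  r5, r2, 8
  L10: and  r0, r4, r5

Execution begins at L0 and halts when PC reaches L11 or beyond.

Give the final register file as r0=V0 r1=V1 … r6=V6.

r0=0 r1=3 r2=65520 r3=13 r4=9 r5=0 r6=0

PC=0  andi  r6, r4, 6        | r0=0 r1=3 r2=0 r3=13 r4=9 r5=5 r6=0
PC=1  nor  r2, r1, r3        | r0=0 r1=3 r2=65520 r3=13 r4=9 r5=5 r6=0
PC=2  bne  r6, r3, L7        | r0=0 r1=3 r2=65520 r3=13 r4=9 r5=5 r6=0  [TAKEN]
PC=3  addi  r3, r1, 13       | r0=0 r1=3 r2=65520 r3=16 r4=9 r5=5 r6=0
PC=7  sub  r3, r3, r1        | r0=0 r1=3 r2=65520 r3=13 r4=9 r5=5 r6=0
PC=8  nor  r5, r3, r0        | r0=0 r1=3 r2=65520 r3=13 r4=9 r5=65522 r6=0
PC=9  slti  r5, r2, 8        | r0=0 r1=3 r2=65520 r3=13 r4=9 r5=0 r6=0
PC=10 and  r0, r4, r5        | r0=0 r1=3 r2=65520 r3=13 r4=9 r5=0 r6=0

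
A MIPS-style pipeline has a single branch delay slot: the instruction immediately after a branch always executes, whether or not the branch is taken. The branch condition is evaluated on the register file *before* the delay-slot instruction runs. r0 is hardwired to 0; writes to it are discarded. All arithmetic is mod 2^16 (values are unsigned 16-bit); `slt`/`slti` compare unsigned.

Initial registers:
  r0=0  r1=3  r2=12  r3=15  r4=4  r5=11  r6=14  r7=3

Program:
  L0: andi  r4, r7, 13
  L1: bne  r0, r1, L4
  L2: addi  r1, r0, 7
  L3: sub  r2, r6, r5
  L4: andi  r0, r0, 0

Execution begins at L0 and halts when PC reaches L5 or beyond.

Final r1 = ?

7

#0 andi  r4, r7, 13 ; 0/3/12/15/1/11/14/3
#1 bne  r0, r1, L4 ; 0/3/12/15/1/11/14/3 ; →target
#2 addi  r1, r0, 7 ; 0/7/12/15/1/11/14/3
#4 andi  r0, r0, 0 ; 0/7/12/15/1/11/14/3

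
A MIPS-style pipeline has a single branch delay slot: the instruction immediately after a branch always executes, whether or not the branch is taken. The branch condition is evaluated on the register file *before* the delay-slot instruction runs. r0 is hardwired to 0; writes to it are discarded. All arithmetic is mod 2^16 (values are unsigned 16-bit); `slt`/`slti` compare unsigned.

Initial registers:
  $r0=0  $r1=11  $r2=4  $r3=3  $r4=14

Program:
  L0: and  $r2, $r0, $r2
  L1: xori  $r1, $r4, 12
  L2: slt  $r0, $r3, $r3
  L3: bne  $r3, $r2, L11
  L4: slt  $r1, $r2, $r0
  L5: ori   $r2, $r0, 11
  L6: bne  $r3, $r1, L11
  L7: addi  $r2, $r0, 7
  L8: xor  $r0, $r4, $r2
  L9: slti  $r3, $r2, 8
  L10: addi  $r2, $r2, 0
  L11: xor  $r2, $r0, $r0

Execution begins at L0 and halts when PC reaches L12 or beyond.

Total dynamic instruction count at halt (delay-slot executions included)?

  step pc=0: and  $r2, $r0, $r2  regs=(0,11,0,3,14)
  step pc=1: xori  $r1, $r4, 12  regs=(0,2,0,3,14)
  step pc=2: slt  $r0, $r3, $r3  regs=(0,2,0,3,14)
  step pc=3: bne  $r3, $r2, L11  cond=T  regs=(0,2,0,3,14)
  step pc=4: slt  $r1, $r2, $r0  regs=(0,0,0,3,14)
  step pc=11: xor  $r2, $r0, $r0  regs=(0,0,0,3,14)

6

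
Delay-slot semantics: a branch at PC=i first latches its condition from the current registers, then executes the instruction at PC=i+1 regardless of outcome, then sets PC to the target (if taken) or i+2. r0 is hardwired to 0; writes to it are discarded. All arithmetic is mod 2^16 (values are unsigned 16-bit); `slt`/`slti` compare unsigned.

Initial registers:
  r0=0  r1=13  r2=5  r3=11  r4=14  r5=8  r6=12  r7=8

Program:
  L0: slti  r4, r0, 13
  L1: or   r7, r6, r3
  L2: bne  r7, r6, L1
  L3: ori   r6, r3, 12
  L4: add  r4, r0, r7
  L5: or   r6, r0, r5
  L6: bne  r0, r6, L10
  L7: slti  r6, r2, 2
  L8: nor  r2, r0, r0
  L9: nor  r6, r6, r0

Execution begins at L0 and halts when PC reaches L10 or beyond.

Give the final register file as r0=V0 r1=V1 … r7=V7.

  step pc=0: slti  r4, r0, 13  regs=(0,13,5,11,1,8,12,8)
  step pc=1: or   r7, r6, r3  regs=(0,13,5,11,1,8,12,15)
  step pc=2: bne  r7, r6, L1  cond=T  regs=(0,13,5,11,1,8,12,15)
  step pc=3: ori   r6, r3, 12  regs=(0,13,5,11,1,8,15,15)
  step pc=1: or   r7, r6, r3  regs=(0,13,5,11,1,8,15,15)
  step pc=2: bne  r7, r6, L1  cond=F  regs=(0,13,5,11,1,8,15,15)
  step pc=3: ori   r6, r3, 12  regs=(0,13,5,11,1,8,15,15)
  step pc=4: add  r4, r0, r7  regs=(0,13,5,11,15,8,15,15)
  step pc=5: or   r6, r0, r5  regs=(0,13,5,11,15,8,8,15)
  step pc=6: bne  r0, r6, L10  cond=T  regs=(0,13,5,11,15,8,8,15)
  step pc=7: slti  r6, r2, 2  regs=(0,13,5,11,15,8,0,15)

r0=0 r1=13 r2=5 r3=11 r4=15 r5=8 r6=0 r7=15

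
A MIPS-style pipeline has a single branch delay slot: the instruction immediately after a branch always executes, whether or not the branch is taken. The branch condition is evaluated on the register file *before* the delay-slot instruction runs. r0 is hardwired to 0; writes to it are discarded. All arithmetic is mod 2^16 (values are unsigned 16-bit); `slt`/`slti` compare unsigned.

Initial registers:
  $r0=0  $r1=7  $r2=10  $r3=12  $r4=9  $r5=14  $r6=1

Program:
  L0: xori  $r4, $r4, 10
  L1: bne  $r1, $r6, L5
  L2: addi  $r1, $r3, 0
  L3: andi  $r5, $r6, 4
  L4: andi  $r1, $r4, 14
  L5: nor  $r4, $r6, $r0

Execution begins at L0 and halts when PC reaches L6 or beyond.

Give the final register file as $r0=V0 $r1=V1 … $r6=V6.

  step pc=0: xori  $r4, $r4, 10  regs=(0,7,10,12,3,14,1)
  step pc=1: bne  $r1, $r6, L5  cond=T  regs=(0,7,10,12,3,14,1)
  step pc=2: addi  $r1, $r3, 0  regs=(0,12,10,12,3,14,1)
  step pc=5: nor  $r4, $r6, $r0  regs=(0,12,10,12,65534,14,1)

$r0=0 $r1=12 $r2=10 $r3=12 $r4=65534 $r5=14 $r6=1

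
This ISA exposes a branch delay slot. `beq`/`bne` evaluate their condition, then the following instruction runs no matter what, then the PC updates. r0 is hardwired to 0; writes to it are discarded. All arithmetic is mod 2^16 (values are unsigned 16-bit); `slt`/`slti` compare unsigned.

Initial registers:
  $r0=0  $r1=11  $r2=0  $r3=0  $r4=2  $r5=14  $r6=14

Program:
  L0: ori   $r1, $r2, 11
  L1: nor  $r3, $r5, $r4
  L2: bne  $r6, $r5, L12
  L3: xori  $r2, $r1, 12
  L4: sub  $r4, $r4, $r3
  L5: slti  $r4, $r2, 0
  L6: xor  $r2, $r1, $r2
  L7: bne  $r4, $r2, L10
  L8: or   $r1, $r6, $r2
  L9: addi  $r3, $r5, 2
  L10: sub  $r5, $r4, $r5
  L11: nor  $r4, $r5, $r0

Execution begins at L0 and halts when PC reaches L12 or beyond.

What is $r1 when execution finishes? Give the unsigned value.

14

PC=0  ori   $r1, $r2, 11     | $r0=0 $r1=11 $r2=0 $r3=0 $r4=2 $r5=14 $r6=14
PC=1  nor  $r3, $r5, $r4     | $r0=0 $r1=11 $r2=0 $r3=65521 $r4=2 $r5=14 $r6=14
PC=2  bne  $r6, $r5, L12     | $r0=0 $r1=11 $r2=0 $r3=65521 $r4=2 $r5=14 $r6=14  [not taken]
PC=3  xori  $r2, $r1, 12     | $r0=0 $r1=11 $r2=7 $r3=65521 $r4=2 $r5=14 $r6=14
PC=4  sub  $r4, $r4, $r3     | $r0=0 $r1=11 $r2=7 $r3=65521 $r4=17 $r5=14 $r6=14
PC=5  slti  $r4, $r2, 0      | $r0=0 $r1=11 $r2=7 $r3=65521 $r4=0 $r5=14 $r6=14
PC=6  xor  $r2, $r1, $r2     | $r0=0 $r1=11 $r2=12 $r3=65521 $r4=0 $r5=14 $r6=14
PC=7  bne  $r4, $r2, L10     | $r0=0 $r1=11 $r2=12 $r3=65521 $r4=0 $r5=14 $r6=14  [TAKEN]
PC=8  or   $r1, $r6, $r2     | $r0=0 $r1=14 $r2=12 $r3=65521 $r4=0 $r5=14 $r6=14
PC=10 sub  $r5, $r4, $r5     | $r0=0 $r1=14 $r2=12 $r3=65521 $r4=0 $r5=65522 $r6=14
PC=11 nor  $r4, $r5, $r0     | $r0=0 $r1=14 $r2=12 $r3=65521 $r4=13 $r5=65522 $r6=14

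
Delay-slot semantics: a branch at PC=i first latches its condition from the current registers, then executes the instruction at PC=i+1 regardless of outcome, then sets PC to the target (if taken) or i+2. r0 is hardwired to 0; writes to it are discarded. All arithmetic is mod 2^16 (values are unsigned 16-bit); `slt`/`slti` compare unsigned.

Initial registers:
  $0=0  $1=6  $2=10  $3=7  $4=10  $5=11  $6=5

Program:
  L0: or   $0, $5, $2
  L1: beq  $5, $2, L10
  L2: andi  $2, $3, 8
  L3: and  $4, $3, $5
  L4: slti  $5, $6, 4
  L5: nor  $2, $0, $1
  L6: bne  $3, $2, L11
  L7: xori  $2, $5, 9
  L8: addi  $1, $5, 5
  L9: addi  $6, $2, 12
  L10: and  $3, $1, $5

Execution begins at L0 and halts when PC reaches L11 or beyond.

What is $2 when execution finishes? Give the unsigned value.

#0 or   $0, $5, $2 ; 0/6/10/7/10/11/5
#1 beq  $5, $2, L10 ; 0/6/10/7/10/11/5 ; →fallthru
#2 andi  $2, $3, 8 ; 0/6/0/7/10/11/5
#3 and  $4, $3, $5 ; 0/6/0/7/3/11/5
#4 slti  $5, $6, 4 ; 0/6/0/7/3/0/5
#5 nor  $2, $0, $1 ; 0/6/65529/7/3/0/5
#6 bne  $3, $2, L11 ; 0/6/65529/7/3/0/5 ; →target
#7 xori  $2, $5, 9 ; 0/6/9/7/3/0/5

9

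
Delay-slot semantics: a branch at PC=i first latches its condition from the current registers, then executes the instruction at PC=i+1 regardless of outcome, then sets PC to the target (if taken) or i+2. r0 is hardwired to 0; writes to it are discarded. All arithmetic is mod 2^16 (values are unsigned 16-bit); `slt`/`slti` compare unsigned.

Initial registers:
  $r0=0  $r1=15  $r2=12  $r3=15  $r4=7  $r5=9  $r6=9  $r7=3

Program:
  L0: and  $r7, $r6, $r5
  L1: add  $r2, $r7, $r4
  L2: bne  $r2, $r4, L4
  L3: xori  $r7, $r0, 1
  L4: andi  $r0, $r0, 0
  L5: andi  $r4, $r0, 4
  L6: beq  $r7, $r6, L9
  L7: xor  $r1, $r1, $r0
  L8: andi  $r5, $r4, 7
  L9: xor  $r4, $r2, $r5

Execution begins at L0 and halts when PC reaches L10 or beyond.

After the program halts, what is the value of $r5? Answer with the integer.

0

PC=0  and  $r7, $r6, $r5     | $r0=0 $r1=15 $r2=12 $r3=15 $r4=7 $r5=9 $r6=9 $r7=9
PC=1  add  $r2, $r7, $r4     | $r0=0 $r1=15 $r2=16 $r3=15 $r4=7 $r5=9 $r6=9 $r7=9
PC=2  bne  $r2, $r4, L4      | $r0=0 $r1=15 $r2=16 $r3=15 $r4=7 $r5=9 $r6=9 $r7=9  [TAKEN]
PC=3  xori  $r7, $r0, 1      | $r0=0 $r1=15 $r2=16 $r3=15 $r4=7 $r5=9 $r6=9 $r7=1
PC=4  andi  $r0, $r0, 0      | $r0=0 $r1=15 $r2=16 $r3=15 $r4=7 $r5=9 $r6=9 $r7=1
PC=5  andi  $r4, $r0, 4      | $r0=0 $r1=15 $r2=16 $r3=15 $r4=0 $r5=9 $r6=9 $r7=1
PC=6  beq  $r7, $r6, L9      | $r0=0 $r1=15 $r2=16 $r3=15 $r4=0 $r5=9 $r6=9 $r7=1  [not taken]
PC=7  xor  $r1, $r1, $r0     | $r0=0 $r1=15 $r2=16 $r3=15 $r4=0 $r5=9 $r6=9 $r7=1
PC=8  andi  $r5, $r4, 7      | $r0=0 $r1=15 $r2=16 $r3=15 $r4=0 $r5=0 $r6=9 $r7=1
PC=9  xor  $r4, $r2, $r5     | $r0=0 $r1=15 $r2=16 $r3=15 $r4=16 $r5=0 $r6=9 $r7=1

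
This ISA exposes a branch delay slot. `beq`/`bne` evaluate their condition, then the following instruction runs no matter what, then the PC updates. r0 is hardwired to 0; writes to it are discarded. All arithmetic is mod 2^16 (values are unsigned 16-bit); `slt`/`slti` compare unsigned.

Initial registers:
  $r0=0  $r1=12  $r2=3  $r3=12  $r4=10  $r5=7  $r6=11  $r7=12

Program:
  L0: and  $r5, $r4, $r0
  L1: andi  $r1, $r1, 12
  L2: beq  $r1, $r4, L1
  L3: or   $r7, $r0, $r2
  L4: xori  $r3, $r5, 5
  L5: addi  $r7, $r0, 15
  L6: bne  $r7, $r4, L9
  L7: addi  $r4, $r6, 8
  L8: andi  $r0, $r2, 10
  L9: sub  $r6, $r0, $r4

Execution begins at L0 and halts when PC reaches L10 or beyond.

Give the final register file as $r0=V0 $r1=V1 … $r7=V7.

$r0=0 $r1=12 $r2=3 $r3=5 $r4=19 $r5=0 $r6=65517 $r7=15

#0 and  $r5, $r4, $r0 ; 0/12/3/12/10/0/11/12
#1 andi  $r1, $r1, 12 ; 0/12/3/12/10/0/11/12
#2 beq  $r1, $r4, L1 ; 0/12/3/12/10/0/11/12 ; →fallthru
#3 or   $r7, $r0, $r2 ; 0/12/3/12/10/0/11/3
#4 xori  $r3, $r5, 5 ; 0/12/3/5/10/0/11/3
#5 addi  $r7, $r0, 15 ; 0/12/3/5/10/0/11/15
#6 bne  $r7, $r4, L9 ; 0/12/3/5/10/0/11/15 ; →target
#7 addi  $r4, $r6, 8 ; 0/12/3/5/19/0/11/15
#9 sub  $r6, $r0, $r4 ; 0/12/3/5/19/0/65517/15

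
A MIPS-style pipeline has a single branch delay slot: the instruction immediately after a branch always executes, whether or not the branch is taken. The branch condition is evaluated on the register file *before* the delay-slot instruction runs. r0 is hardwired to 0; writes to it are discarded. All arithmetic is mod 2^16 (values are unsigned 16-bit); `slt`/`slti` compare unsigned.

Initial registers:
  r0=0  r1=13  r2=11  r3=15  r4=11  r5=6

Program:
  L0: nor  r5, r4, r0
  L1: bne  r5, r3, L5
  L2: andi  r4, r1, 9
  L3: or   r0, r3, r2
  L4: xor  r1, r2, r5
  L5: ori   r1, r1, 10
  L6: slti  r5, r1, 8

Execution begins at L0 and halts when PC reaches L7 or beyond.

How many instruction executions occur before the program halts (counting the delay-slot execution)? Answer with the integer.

PC=0  nor  r5, r4, r0        | r0=0 r1=13 r2=11 r3=15 r4=11 r5=65524
PC=1  bne  r5, r3, L5        | r0=0 r1=13 r2=11 r3=15 r4=11 r5=65524  [TAKEN]
PC=2  andi  r4, r1, 9        | r0=0 r1=13 r2=11 r3=15 r4=9 r5=65524
PC=5  ori   r1, r1, 10       | r0=0 r1=15 r2=11 r3=15 r4=9 r5=65524
PC=6  slti  r5, r1, 8        | r0=0 r1=15 r2=11 r3=15 r4=9 r5=0

5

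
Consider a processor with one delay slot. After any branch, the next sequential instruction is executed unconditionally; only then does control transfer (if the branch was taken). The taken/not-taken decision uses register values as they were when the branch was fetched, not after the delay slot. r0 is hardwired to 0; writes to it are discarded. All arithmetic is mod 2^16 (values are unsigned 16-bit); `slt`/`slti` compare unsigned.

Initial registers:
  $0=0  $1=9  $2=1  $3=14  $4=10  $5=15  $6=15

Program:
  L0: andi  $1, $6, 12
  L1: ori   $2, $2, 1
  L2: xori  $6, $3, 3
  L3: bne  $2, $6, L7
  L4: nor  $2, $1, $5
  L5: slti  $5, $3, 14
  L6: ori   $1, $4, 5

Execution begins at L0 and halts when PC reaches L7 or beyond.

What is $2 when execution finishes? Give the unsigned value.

  step pc=0: andi  $1, $6, 12  regs=(0,12,1,14,10,15,15)
  step pc=1: ori   $2, $2, 1  regs=(0,12,1,14,10,15,15)
  step pc=2: xori  $6, $3, 3  regs=(0,12,1,14,10,15,13)
  step pc=3: bne  $2, $6, L7  cond=T  regs=(0,12,1,14,10,15,13)
  step pc=4: nor  $2, $1, $5  regs=(0,12,65520,14,10,15,13)

65520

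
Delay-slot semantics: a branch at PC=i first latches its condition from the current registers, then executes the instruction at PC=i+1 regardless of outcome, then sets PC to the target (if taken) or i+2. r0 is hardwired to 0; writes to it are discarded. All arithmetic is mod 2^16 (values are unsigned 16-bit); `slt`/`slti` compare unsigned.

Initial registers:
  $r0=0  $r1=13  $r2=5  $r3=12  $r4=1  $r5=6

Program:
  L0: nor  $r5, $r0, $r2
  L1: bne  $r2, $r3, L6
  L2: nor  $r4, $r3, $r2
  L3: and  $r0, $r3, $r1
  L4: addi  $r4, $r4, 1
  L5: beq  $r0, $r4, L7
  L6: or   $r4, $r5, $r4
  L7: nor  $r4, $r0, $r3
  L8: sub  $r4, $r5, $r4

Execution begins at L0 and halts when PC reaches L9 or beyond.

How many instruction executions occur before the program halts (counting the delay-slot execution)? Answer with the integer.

6

PC=0  nor  $r5, $r0, $r2     | $r0=0 $r1=13 $r2=5 $r3=12 $r4=1 $r5=65530
PC=1  bne  $r2, $r3, L6      | $r0=0 $r1=13 $r2=5 $r3=12 $r4=1 $r5=65530  [TAKEN]
PC=2  nor  $r4, $r3, $r2     | $r0=0 $r1=13 $r2=5 $r3=12 $r4=65522 $r5=65530
PC=6  or   $r4, $r5, $r4     | $r0=0 $r1=13 $r2=5 $r3=12 $r4=65530 $r5=65530
PC=7  nor  $r4, $r0, $r3     | $r0=0 $r1=13 $r2=5 $r3=12 $r4=65523 $r5=65530
PC=8  sub  $r4, $r5, $r4     | $r0=0 $r1=13 $r2=5 $r3=12 $r4=7 $r5=65530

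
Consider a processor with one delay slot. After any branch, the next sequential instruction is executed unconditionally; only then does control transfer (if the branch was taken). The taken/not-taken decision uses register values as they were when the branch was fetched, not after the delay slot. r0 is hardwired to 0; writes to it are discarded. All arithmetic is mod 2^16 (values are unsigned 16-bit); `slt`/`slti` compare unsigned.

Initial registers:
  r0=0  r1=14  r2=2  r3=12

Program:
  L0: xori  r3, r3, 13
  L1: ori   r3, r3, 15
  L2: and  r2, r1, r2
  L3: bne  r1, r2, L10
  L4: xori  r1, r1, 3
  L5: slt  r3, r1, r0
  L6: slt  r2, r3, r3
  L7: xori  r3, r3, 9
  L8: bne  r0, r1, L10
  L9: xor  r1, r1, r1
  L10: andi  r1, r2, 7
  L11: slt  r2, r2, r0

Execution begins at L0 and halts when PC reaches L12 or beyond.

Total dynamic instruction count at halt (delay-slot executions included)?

PC=0  xori  r3, r3, 13       | r0=0 r1=14 r2=2 r3=1
PC=1  ori   r3, r3, 15       | r0=0 r1=14 r2=2 r3=15
PC=2  and  r2, r1, r2        | r0=0 r1=14 r2=2 r3=15
PC=3  bne  r1, r2, L10       | r0=0 r1=14 r2=2 r3=15  [TAKEN]
PC=4  xori  r1, r1, 3        | r0=0 r1=13 r2=2 r3=15
PC=10 andi  r1, r2, 7        | r0=0 r1=2 r2=2 r3=15
PC=11 slt  r2, r2, r0        | r0=0 r1=2 r2=0 r3=15

7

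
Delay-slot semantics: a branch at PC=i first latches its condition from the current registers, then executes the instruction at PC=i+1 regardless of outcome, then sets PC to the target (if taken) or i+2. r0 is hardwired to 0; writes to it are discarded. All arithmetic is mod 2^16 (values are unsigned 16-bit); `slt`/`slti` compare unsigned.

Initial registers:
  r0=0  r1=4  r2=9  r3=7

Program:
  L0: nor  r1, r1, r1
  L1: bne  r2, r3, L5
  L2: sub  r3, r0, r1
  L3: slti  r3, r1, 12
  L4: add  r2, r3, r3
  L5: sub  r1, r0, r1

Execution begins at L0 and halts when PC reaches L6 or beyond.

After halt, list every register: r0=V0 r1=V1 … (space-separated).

  step pc=0: nor  r1, r1, r1  regs=(0,65531,9,7)
  step pc=1: bne  r2, r3, L5  cond=T  regs=(0,65531,9,7)
  step pc=2: sub  r3, r0, r1  regs=(0,65531,9,5)
  step pc=5: sub  r1, r0, r1  regs=(0,5,9,5)

r0=0 r1=5 r2=9 r3=5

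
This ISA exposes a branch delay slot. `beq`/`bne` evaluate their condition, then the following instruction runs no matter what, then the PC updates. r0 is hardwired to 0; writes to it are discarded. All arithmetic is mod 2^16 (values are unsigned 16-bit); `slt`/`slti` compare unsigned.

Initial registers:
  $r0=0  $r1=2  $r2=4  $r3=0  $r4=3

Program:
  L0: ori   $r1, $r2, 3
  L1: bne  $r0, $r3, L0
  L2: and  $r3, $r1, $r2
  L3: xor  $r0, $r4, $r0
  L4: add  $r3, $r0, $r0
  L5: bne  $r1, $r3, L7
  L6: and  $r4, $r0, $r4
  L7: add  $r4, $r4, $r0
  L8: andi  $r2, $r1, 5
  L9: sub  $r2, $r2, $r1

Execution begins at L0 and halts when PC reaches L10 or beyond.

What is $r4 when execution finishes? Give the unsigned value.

0

[0] ori   $r1, $r2, 3  →  {$r0:0, $r1:7, $r2:4, $r3:0, $r4:3}
[1] bne  $r0, $r3, L0  →  {$r0:0, $r1:7, $r2:4, $r3:0, $r4:3}  ⟨branch fallthrough⟩
[2] and  $r3, $r1, $r2  →  {$r0:0, $r1:7, $r2:4, $r3:4, $r4:3}
[3] xor  $r0, $r4, $r0  →  {$r0:0, $r1:7, $r2:4, $r3:4, $r4:3}
[4] add  $r3, $r0, $r0  →  {$r0:0, $r1:7, $r2:4, $r3:0, $r4:3}
[5] bne  $r1, $r3, L7  →  {$r0:0, $r1:7, $r2:4, $r3:0, $r4:3}  ⟨branch taken⟩
[6] and  $r4, $r0, $r4  →  {$r0:0, $r1:7, $r2:4, $r3:0, $r4:0}
[7] add  $r4, $r4, $r0  →  {$r0:0, $r1:7, $r2:4, $r3:0, $r4:0}
[8] andi  $r2, $r1, 5  →  {$r0:0, $r1:7, $r2:5, $r3:0, $r4:0}
[9] sub  $r2, $r2, $r1  →  {$r0:0, $r1:7, $r2:65534, $r3:0, $r4:0}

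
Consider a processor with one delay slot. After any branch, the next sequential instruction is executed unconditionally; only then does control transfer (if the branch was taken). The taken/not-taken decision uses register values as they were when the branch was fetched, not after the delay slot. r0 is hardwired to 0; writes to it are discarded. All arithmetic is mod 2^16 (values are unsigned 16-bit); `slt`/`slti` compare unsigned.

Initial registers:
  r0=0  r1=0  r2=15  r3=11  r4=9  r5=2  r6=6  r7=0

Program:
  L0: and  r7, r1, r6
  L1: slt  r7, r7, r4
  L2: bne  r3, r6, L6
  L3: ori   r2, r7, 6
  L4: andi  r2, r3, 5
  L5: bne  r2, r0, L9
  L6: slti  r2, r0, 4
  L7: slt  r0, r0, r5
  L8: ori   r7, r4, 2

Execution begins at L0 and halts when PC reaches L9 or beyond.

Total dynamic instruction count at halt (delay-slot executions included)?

7

PC=0  and  r7, r1, r6        | r0=0 r1=0 r2=15 r3=11 r4=9 r5=2 r6=6 r7=0
PC=1  slt  r7, r7, r4        | r0=0 r1=0 r2=15 r3=11 r4=9 r5=2 r6=6 r7=1
PC=2  bne  r3, r6, L6        | r0=0 r1=0 r2=15 r3=11 r4=9 r5=2 r6=6 r7=1  [TAKEN]
PC=3  ori   r2, r7, 6        | r0=0 r1=0 r2=7 r3=11 r4=9 r5=2 r6=6 r7=1
PC=6  slti  r2, r0, 4        | r0=0 r1=0 r2=1 r3=11 r4=9 r5=2 r6=6 r7=1
PC=7  slt  r0, r0, r5        | r0=0 r1=0 r2=1 r3=11 r4=9 r5=2 r6=6 r7=1
PC=8  ori   r7, r4, 2        | r0=0 r1=0 r2=1 r3=11 r4=9 r5=2 r6=6 r7=11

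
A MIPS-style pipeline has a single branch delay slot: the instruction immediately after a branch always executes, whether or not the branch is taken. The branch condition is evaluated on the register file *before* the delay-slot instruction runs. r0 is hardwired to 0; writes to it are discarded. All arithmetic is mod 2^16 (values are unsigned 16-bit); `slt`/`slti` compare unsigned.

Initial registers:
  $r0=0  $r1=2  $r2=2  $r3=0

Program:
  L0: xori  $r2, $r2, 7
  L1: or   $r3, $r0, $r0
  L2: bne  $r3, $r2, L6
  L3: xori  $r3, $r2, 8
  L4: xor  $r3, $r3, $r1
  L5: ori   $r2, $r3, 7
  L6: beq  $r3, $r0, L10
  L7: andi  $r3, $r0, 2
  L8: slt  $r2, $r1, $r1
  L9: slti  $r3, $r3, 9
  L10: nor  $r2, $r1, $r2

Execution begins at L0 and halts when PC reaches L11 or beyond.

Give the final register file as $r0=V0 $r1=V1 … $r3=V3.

  step pc=0: xori  $r2, $r2, 7  regs=(0,2,5,0)
  step pc=1: or   $r3, $r0, $r0  regs=(0,2,5,0)
  step pc=2: bne  $r3, $r2, L6  cond=T  regs=(0,2,5,0)
  step pc=3: xori  $r3, $r2, 8  regs=(0,2,5,13)
  step pc=6: beq  $r3, $r0, L10  cond=F  regs=(0,2,5,13)
  step pc=7: andi  $r3, $r0, 2  regs=(0,2,5,0)
  step pc=8: slt  $r2, $r1, $r1  regs=(0,2,0,0)
  step pc=9: slti  $r3, $r3, 9  regs=(0,2,0,1)
  step pc=10: nor  $r2, $r1, $r2  regs=(0,2,65533,1)

$r0=0 $r1=2 $r2=65533 $r3=1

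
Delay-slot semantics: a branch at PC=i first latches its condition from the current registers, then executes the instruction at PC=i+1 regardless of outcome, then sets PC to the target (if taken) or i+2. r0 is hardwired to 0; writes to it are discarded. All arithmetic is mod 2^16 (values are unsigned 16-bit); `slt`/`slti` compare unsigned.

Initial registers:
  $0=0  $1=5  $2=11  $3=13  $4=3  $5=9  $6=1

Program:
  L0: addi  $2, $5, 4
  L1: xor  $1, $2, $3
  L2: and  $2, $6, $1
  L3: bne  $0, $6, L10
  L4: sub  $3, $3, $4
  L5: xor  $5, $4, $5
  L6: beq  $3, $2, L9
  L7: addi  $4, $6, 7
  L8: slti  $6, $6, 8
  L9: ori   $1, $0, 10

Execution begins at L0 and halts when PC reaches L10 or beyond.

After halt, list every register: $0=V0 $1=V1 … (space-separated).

PC=0  addi  $2, $5, 4        | $0=0 $1=5 $2=13 $3=13 $4=3 $5=9 $6=1
PC=1  xor  $1, $2, $3        | $0=0 $1=0 $2=13 $3=13 $4=3 $5=9 $6=1
PC=2  and  $2, $6, $1        | $0=0 $1=0 $2=0 $3=13 $4=3 $5=9 $6=1
PC=3  bne  $0, $6, L10       | $0=0 $1=0 $2=0 $3=13 $4=3 $5=9 $6=1  [TAKEN]
PC=4  sub  $3, $3, $4        | $0=0 $1=0 $2=0 $3=10 $4=3 $5=9 $6=1

$0=0 $1=0 $2=0 $3=10 $4=3 $5=9 $6=1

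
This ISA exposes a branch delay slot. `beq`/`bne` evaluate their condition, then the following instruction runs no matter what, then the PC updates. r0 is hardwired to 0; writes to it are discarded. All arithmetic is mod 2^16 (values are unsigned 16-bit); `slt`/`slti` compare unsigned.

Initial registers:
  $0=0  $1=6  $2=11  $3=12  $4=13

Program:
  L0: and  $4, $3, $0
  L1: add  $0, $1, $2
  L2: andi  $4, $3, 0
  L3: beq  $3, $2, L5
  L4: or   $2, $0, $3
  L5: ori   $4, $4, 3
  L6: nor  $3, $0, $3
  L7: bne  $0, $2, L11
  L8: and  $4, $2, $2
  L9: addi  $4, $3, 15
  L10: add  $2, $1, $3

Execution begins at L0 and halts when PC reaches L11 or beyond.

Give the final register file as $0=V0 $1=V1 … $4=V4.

$0=0 $1=6 $2=12 $3=65523 $4=12

[0] and  $4, $3, $0  →  {$0:0, $1:6, $2:11, $3:12, $4:0}
[1] add  $0, $1, $2  →  {$0:0, $1:6, $2:11, $3:12, $4:0}
[2] andi  $4, $3, 0  →  {$0:0, $1:6, $2:11, $3:12, $4:0}
[3] beq  $3, $2, L5  →  {$0:0, $1:6, $2:11, $3:12, $4:0}  ⟨branch fallthrough⟩
[4] or   $2, $0, $3  →  {$0:0, $1:6, $2:12, $3:12, $4:0}
[5] ori   $4, $4, 3  →  {$0:0, $1:6, $2:12, $3:12, $4:3}
[6] nor  $3, $0, $3  →  {$0:0, $1:6, $2:12, $3:65523, $4:3}
[7] bne  $0, $2, L11  →  {$0:0, $1:6, $2:12, $3:65523, $4:3}  ⟨branch taken⟩
[8] and  $4, $2, $2  →  {$0:0, $1:6, $2:12, $3:65523, $4:12}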